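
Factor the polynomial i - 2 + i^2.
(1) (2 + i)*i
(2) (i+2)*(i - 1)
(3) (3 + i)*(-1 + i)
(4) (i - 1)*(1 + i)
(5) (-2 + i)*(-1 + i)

We need to factor i - 2 + i^2.
The factored form is (i+2)*(i - 1).
2) (i+2)*(i - 1)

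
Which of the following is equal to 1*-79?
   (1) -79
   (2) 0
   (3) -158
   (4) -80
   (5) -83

1 * -79 = -79
1) -79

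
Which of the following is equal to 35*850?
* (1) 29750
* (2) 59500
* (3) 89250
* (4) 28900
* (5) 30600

35 * 850 = 29750
1) 29750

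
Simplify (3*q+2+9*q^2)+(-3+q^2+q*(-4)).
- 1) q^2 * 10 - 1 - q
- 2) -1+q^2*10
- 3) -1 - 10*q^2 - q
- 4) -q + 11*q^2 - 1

Adding the polynomials and combining like terms:
(3*q + 2 + 9*q^2) + (-3 + q^2 + q*(-4))
= q^2 * 10 - 1 - q
1) q^2 * 10 - 1 - q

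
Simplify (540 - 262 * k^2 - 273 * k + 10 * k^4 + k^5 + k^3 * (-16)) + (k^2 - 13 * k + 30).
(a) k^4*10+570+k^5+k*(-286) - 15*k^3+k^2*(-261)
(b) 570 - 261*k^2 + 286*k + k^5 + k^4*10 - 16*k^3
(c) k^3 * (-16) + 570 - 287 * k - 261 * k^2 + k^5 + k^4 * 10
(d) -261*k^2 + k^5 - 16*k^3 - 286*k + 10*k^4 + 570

Adding the polynomials and combining like terms:
(540 - 262*k^2 - 273*k + 10*k^4 + k^5 + k^3*(-16)) + (k^2 - 13*k + 30)
= -261*k^2 + k^5 - 16*k^3 - 286*k + 10*k^4 + 570
d) -261*k^2 + k^5 - 16*k^3 - 286*k + 10*k^4 + 570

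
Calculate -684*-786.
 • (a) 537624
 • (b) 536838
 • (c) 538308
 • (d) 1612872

-684 * -786 = 537624
a) 537624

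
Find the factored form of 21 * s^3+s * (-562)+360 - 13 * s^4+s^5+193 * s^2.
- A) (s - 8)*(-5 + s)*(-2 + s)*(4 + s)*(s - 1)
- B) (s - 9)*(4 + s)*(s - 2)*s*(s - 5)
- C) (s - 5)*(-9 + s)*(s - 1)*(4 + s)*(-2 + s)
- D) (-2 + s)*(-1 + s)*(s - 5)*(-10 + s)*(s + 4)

We need to factor 21 * s^3+s * (-562)+360 - 13 * s^4+s^5+193 * s^2.
The factored form is (s - 5)*(-9 + s)*(s - 1)*(4 + s)*(-2 + s).
C) (s - 5)*(-9 + s)*(s - 1)*(4 + s)*(-2 + s)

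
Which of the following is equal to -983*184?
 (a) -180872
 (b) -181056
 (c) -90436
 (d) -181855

-983 * 184 = -180872
a) -180872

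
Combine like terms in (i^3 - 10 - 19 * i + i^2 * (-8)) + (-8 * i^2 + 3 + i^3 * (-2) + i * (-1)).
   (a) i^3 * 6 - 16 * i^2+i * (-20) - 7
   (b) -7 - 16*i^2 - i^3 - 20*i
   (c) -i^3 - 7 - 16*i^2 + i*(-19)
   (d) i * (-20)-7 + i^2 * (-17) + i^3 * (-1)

Adding the polynomials and combining like terms:
(i^3 - 10 - 19*i + i^2*(-8)) + (-8*i^2 + 3 + i^3*(-2) + i*(-1))
= -7 - 16*i^2 - i^3 - 20*i
b) -7 - 16*i^2 - i^3 - 20*i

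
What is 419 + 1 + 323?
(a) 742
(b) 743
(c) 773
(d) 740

First: 419 + 1 = 420
Then: 420 + 323 = 743
b) 743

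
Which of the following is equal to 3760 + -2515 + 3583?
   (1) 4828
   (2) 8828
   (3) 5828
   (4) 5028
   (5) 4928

First: 3760 + -2515 = 1245
Then: 1245 + 3583 = 4828
1) 4828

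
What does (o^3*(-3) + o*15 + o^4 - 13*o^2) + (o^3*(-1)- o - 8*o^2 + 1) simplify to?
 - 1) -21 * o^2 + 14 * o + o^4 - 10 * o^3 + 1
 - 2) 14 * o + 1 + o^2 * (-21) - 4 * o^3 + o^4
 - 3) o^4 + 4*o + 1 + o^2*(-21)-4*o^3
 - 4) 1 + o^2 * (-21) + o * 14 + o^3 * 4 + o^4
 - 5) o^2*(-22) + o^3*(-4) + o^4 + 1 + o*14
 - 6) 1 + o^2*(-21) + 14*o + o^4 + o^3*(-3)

Adding the polynomials and combining like terms:
(o^3*(-3) + o*15 + o^4 - 13*o^2) + (o^3*(-1) - o - 8*o^2 + 1)
= 14 * o + 1 + o^2 * (-21) - 4 * o^3 + o^4
2) 14 * o + 1 + o^2 * (-21) - 4 * o^3 + o^4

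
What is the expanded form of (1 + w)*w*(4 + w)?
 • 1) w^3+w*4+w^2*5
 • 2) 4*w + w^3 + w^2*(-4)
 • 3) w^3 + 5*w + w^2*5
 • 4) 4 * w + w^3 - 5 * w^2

Expanding (1 + w)*w*(4 + w):
= w^3+w*4+w^2*5
1) w^3+w*4+w^2*5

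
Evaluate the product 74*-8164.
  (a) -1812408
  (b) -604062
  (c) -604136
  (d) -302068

74 * -8164 = -604136
c) -604136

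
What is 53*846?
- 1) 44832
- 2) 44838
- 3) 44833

53 * 846 = 44838
2) 44838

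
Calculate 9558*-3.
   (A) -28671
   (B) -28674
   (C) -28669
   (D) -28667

9558 * -3 = -28674
B) -28674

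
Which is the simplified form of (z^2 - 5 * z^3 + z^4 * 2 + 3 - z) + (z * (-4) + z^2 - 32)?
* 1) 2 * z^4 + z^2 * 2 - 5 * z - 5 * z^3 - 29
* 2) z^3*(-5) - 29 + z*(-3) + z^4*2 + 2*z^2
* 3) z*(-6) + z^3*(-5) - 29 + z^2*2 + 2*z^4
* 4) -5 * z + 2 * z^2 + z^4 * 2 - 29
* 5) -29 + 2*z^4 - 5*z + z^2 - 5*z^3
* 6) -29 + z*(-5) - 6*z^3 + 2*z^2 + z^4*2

Adding the polynomials and combining like terms:
(z^2 - 5*z^3 + z^4*2 + 3 - z) + (z*(-4) + z^2 - 32)
= 2 * z^4 + z^2 * 2 - 5 * z - 5 * z^3 - 29
1) 2 * z^4 + z^2 * 2 - 5 * z - 5 * z^3 - 29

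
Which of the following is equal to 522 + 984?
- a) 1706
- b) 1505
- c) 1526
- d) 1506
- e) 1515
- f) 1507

522 + 984 = 1506
d) 1506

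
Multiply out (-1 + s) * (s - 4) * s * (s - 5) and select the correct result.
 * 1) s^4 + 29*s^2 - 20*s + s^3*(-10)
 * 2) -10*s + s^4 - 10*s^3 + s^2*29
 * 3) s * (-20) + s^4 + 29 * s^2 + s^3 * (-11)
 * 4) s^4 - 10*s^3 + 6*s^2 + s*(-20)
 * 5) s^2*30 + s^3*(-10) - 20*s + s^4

Expanding (-1 + s) * (s - 4) * s * (s - 5):
= s^4 + 29*s^2 - 20*s + s^3*(-10)
1) s^4 + 29*s^2 - 20*s + s^3*(-10)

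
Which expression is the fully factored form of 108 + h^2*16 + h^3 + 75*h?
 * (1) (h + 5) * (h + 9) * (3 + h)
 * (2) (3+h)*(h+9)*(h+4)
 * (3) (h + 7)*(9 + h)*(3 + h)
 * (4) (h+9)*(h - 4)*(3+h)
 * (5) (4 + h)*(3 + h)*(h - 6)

We need to factor 108 + h^2*16 + h^3 + 75*h.
The factored form is (3+h)*(h+9)*(h+4).
2) (3+h)*(h+9)*(h+4)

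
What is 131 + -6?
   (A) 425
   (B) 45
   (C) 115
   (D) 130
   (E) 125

131 + -6 = 125
E) 125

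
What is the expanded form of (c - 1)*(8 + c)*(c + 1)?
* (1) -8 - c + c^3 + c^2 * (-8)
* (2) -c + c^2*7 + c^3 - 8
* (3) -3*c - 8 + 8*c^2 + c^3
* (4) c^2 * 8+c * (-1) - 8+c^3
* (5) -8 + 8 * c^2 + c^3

Expanding (c - 1)*(8 + c)*(c + 1):
= c^2 * 8+c * (-1) - 8+c^3
4) c^2 * 8+c * (-1) - 8+c^3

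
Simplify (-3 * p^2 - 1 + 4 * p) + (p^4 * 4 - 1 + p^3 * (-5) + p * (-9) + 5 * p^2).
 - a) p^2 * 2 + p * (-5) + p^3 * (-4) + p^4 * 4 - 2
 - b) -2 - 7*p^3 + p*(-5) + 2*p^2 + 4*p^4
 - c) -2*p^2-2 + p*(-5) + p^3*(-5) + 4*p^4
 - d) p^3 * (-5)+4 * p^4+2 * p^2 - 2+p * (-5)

Adding the polynomials and combining like terms:
(-3*p^2 - 1 + 4*p) + (p^4*4 - 1 + p^3*(-5) + p*(-9) + 5*p^2)
= p^3 * (-5)+4 * p^4+2 * p^2 - 2+p * (-5)
d) p^3 * (-5)+4 * p^4+2 * p^2 - 2+p * (-5)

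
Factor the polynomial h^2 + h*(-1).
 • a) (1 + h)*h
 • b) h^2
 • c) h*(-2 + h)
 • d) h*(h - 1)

We need to factor h^2 + h*(-1).
The factored form is h*(h - 1).
d) h*(h - 1)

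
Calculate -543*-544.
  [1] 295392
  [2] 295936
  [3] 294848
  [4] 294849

-543 * -544 = 295392
1) 295392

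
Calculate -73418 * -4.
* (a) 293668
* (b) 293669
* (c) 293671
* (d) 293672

-73418 * -4 = 293672
d) 293672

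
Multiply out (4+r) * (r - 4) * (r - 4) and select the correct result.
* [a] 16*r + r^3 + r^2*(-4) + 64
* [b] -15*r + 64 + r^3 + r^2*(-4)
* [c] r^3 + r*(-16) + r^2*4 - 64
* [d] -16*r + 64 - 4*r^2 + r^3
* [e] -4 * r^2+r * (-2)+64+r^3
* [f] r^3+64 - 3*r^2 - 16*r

Expanding (4+r) * (r - 4) * (r - 4):
= -16*r + 64 - 4*r^2 + r^3
d) -16*r + 64 - 4*r^2 + r^3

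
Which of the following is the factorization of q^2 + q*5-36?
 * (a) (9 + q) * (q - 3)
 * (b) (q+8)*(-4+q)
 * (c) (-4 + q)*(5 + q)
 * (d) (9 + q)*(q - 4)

We need to factor q^2 + q*5-36.
The factored form is (9 + q)*(q - 4).
d) (9 + q)*(q - 4)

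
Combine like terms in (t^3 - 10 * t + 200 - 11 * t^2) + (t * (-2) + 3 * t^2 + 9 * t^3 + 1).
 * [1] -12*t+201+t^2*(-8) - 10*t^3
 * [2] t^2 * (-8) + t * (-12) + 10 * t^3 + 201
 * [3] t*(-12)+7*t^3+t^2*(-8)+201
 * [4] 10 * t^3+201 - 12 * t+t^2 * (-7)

Adding the polynomials and combining like terms:
(t^3 - 10*t + 200 - 11*t^2) + (t*(-2) + 3*t^2 + 9*t^3 + 1)
= t^2 * (-8) + t * (-12) + 10 * t^3 + 201
2) t^2 * (-8) + t * (-12) + 10 * t^3 + 201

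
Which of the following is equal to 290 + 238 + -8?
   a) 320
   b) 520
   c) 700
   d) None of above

First: 290 + 238 = 528
Then: 528 + -8 = 520
b) 520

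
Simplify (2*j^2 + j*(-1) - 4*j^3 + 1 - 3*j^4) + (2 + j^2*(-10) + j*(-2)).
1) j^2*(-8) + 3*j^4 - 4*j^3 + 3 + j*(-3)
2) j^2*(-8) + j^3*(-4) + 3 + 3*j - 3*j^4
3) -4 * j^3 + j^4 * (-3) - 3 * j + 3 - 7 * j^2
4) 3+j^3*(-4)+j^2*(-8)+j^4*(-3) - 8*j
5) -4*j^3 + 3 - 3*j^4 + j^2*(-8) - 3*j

Adding the polynomials and combining like terms:
(2*j^2 + j*(-1) - 4*j^3 + 1 - 3*j^4) + (2 + j^2*(-10) + j*(-2))
= -4*j^3 + 3 - 3*j^4 + j^2*(-8) - 3*j
5) -4*j^3 + 3 - 3*j^4 + j^2*(-8) - 3*j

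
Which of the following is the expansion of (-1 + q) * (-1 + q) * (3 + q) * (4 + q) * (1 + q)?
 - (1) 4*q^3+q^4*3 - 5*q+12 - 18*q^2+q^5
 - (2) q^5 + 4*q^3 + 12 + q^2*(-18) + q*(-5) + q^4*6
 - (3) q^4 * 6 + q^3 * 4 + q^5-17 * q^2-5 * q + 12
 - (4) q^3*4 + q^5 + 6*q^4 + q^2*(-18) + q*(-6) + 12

Expanding (-1 + q) * (-1 + q) * (3 + q) * (4 + q) * (1 + q):
= q^5 + 4*q^3 + 12 + q^2*(-18) + q*(-5) + q^4*6
2) q^5 + 4*q^3 + 12 + q^2*(-18) + q*(-5) + q^4*6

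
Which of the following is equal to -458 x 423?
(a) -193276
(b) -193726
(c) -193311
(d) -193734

-458 * 423 = -193734
d) -193734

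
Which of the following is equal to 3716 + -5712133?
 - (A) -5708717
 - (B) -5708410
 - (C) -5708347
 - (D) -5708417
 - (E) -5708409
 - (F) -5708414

3716 + -5712133 = -5708417
D) -5708417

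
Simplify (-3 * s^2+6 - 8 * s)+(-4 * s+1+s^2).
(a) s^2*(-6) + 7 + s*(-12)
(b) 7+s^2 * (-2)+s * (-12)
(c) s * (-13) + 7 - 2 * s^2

Adding the polynomials and combining like terms:
(-3*s^2 + 6 - 8*s) + (-4*s + 1 + s^2)
= 7+s^2 * (-2)+s * (-12)
b) 7+s^2 * (-2)+s * (-12)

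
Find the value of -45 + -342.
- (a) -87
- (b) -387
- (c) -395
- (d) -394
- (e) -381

-45 + -342 = -387
b) -387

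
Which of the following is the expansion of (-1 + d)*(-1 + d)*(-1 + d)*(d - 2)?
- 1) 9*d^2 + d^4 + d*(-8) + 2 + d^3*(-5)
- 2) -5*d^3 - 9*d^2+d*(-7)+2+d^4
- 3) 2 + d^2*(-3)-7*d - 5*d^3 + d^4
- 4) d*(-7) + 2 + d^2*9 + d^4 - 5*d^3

Expanding (-1 + d)*(-1 + d)*(-1 + d)*(d - 2):
= d*(-7) + 2 + d^2*9 + d^4 - 5*d^3
4) d*(-7) + 2 + d^2*9 + d^4 - 5*d^3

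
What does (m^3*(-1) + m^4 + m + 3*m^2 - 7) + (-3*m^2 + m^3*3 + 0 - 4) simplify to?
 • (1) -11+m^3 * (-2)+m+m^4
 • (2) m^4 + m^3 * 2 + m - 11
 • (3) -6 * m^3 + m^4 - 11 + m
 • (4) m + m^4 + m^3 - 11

Adding the polynomials and combining like terms:
(m^3*(-1) + m^4 + m + 3*m^2 - 7) + (-3*m^2 + m^3*3 + 0 - 4)
= m^4 + m^3 * 2 + m - 11
2) m^4 + m^3 * 2 + m - 11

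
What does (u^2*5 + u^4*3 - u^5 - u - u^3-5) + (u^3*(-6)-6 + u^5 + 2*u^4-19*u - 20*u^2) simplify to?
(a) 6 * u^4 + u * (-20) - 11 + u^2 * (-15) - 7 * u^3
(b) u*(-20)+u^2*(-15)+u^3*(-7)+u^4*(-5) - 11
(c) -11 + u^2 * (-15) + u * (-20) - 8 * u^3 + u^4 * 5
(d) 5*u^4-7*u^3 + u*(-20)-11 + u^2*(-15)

Adding the polynomials and combining like terms:
(u^2*5 + u^4*3 - u^5 - u - u^3 - 5) + (u^3*(-6) - 6 + u^5 + 2*u^4 - 19*u - 20*u^2)
= 5*u^4-7*u^3 + u*(-20)-11 + u^2*(-15)
d) 5*u^4-7*u^3 + u*(-20)-11 + u^2*(-15)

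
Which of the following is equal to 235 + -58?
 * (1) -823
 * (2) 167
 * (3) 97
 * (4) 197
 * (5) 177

235 + -58 = 177
5) 177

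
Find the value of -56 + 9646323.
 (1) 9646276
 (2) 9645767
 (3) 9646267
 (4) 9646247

-56 + 9646323 = 9646267
3) 9646267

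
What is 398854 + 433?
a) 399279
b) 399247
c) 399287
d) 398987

398854 + 433 = 399287
c) 399287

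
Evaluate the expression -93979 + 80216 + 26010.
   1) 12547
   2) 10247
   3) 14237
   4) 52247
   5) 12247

First: -93979 + 80216 = -13763
Then: -13763 + 26010 = 12247
5) 12247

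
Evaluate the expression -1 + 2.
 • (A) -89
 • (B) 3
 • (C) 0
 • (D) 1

-1 + 2 = 1
D) 1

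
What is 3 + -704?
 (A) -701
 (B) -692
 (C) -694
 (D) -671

3 + -704 = -701
A) -701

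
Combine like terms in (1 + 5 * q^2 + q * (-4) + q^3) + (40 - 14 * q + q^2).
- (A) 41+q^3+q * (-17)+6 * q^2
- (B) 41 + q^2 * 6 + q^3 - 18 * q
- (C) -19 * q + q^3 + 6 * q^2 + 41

Adding the polynomials and combining like terms:
(1 + 5*q^2 + q*(-4) + q^3) + (40 - 14*q + q^2)
= 41 + q^2 * 6 + q^3 - 18 * q
B) 41 + q^2 * 6 + q^3 - 18 * q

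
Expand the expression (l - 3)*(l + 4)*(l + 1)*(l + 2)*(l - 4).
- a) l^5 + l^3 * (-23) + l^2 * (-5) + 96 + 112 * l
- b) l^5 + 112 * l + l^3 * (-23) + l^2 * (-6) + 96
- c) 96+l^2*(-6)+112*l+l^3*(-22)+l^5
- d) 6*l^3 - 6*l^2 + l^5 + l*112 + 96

Expanding (l - 3)*(l + 4)*(l + 1)*(l + 2)*(l - 4):
= l^5 + 112 * l + l^3 * (-23) + l^2 * (-6) + 96
b) l^5 + 112 * l + l^3 * (-23) + l^2 * (-6) + 96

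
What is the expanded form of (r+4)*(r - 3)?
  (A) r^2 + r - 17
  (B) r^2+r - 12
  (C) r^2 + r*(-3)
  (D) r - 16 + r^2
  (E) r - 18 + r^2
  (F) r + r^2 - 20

Expanding (r+4)*(r - 3):
= r^2+r - 12
B) r^2+r - 12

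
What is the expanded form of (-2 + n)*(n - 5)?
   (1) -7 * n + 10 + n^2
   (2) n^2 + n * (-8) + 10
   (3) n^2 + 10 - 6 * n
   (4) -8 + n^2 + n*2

Expanding (-2 + n)*(n - 5):
= -7 * n + 10 + n^2
1) -7 * n + 10 + n^2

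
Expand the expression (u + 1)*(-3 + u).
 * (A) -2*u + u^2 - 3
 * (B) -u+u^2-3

Expanding (u + 1)*(-3 + u):
= -2*u + u^2 - 3
A) -2*u + u^2 - 3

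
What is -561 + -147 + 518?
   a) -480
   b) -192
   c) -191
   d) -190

First: -561 + -147 = -708
Then: -708 + 518 = -190
d) -190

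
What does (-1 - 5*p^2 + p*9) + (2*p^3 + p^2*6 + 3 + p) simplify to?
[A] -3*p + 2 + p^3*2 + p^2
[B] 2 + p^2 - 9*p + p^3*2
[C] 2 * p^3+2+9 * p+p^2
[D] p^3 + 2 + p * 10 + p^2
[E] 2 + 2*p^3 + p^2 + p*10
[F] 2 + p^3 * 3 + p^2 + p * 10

Adding the polynomials and combining like terms:
(-1 - 5*p^2 + p*9) + (2*p^3 + p^2*6 + 3 + p)
= 2 + 2*p^3 + p^2 + p*10
E) 2 + 2*p^3 + p^2 + p*10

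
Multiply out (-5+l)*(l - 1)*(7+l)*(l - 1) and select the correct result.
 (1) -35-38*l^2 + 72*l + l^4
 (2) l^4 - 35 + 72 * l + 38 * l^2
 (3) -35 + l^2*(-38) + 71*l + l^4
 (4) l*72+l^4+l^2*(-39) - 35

Expanding (-5+l)*(l - 1)*(7+l)*(l - 1):
= -35-38*l^2 + 72*l + l^4
1) -35-38*l^2 + 72*l + l^4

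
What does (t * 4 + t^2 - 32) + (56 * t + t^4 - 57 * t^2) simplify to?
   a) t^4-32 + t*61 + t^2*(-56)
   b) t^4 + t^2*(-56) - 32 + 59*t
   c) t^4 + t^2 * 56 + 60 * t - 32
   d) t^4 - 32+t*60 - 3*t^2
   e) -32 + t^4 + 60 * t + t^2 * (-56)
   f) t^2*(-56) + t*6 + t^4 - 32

Adding the polynomials and combining like terms:
(t*4 + t^2 - 32) + (56*t + t^4 - 57*t^2)
= -32 + t^4 + 60 * t + t^2 * (-56)
e) -32 + t^4 + 60 * t + t^2 * (-56)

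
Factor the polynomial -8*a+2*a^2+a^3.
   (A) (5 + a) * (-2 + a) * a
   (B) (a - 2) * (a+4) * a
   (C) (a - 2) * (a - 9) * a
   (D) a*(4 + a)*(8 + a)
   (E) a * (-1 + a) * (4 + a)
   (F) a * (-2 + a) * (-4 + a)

We need to factor -8*a+2*a^2+a^3.
The factored form is (a - 2) * (a+4) * a.
B) (a - 2) * (a+4) * a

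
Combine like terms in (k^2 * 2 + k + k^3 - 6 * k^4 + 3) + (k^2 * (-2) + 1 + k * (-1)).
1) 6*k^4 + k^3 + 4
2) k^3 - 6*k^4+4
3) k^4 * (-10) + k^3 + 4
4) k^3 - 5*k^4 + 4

Adding the polynomials and combining like terms:
(k^2*2 + k + k^3 - 6*k^4 + 3) + (k^2*(-2) + 1 + k*(-1))
= k^3 - 6*k^4+4
2) k^3 - 6*k^4+4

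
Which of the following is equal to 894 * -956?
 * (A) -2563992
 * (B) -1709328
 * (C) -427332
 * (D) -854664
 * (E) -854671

894 * -956 = -854664
D) -854664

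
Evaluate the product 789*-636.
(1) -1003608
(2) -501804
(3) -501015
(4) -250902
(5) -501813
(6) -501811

789 * -636 = -501804
2) -501804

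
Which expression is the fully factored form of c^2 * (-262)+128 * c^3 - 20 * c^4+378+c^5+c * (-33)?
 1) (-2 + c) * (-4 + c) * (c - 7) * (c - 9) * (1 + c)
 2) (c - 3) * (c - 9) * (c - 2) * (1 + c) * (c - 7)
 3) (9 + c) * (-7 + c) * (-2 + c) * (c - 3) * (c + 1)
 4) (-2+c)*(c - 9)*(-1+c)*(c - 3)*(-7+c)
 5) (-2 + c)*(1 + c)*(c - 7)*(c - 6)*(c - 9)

We need to factor c^2 * (-262)+128 * c^3 - 20 * c^4+378+c^5+c * (-33).
The factored form is (c - 3) * (c - 9) * (c - 2) * (1 + c) * (c - 7).
2) (c - 3) * (c - 9) * (c - 2) * (1 + c) * (c - 7)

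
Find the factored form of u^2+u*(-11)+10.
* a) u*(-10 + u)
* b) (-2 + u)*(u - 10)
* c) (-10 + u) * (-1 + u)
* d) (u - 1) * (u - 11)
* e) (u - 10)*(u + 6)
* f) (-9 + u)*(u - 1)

We need to factor u^2+u*(-11)+10.
The factored form is (-10 + u) * (-1 + u).
c) (-10 + u) * (-1 + u)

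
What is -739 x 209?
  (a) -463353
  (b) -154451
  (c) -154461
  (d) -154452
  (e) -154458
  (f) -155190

-739 * 209 = -154451
b) -154451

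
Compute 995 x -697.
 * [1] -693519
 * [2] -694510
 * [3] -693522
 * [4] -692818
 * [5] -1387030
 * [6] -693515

995 * -697 = -693515
6) -693515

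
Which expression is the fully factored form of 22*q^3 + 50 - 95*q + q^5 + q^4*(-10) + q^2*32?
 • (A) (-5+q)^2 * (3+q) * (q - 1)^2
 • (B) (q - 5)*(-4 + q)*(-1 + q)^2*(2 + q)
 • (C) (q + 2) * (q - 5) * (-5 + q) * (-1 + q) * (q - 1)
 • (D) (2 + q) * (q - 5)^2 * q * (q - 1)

We need to factor 22*q^3 + 50 - 95*q + q^5 + q^4*(-10) + q^2*32.
The factored form is (q + 2) * (q - 5) * (-5 + q) * (-1 + q) * (q - 1).
C) (q + 2) * (q - 5) * (-5 + q) * (-1 + q) * (q - 1)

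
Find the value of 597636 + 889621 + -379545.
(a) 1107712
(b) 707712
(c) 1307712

First: 597636 + 889621 = 1487257
Then: 1487257 + -379545 = 1107712
a) 1107712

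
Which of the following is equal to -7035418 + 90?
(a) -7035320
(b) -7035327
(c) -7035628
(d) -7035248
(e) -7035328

-7035418 + 90 = -7035328
e) -7035328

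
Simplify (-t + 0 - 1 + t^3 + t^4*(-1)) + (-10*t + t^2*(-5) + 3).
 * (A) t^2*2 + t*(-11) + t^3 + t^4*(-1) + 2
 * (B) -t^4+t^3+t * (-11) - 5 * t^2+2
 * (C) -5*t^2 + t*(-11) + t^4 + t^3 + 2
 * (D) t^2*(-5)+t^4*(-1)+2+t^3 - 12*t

Adding the polynomials and combining like terms:
(-t + 0 - 1 + t^3 + t^4*(-1)) + (-10*t + t^2*(-5) + 3)
= -t^4+t^3+t * (-11) - 5 * t^2+2
B) -t^4+t^3+t * (-11) - 5 * t^2+2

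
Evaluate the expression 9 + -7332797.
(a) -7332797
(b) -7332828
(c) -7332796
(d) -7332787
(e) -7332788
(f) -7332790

9 + -7332797 = -7332788
e) -7332788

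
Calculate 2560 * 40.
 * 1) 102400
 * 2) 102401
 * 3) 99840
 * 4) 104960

2560 * 40 = 102400
1) 102400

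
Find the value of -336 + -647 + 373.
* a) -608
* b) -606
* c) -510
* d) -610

First: -336 + -647 = -983
Then: -983 + 373 = -610
d) -610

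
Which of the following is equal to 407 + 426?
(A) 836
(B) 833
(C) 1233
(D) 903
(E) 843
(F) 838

407 + 426 = 833
B) 833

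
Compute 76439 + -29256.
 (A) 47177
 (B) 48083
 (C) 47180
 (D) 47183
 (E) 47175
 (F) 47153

76439 + -29256 = 47183
D) 47183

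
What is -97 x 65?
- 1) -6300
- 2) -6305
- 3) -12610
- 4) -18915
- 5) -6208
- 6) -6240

-97 * 65 = -6305
2) -6305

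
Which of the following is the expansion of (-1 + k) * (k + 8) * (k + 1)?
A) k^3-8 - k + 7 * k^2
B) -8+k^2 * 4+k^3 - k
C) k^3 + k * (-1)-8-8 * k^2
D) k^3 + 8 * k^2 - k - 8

Expanding (-1 + k) * (k + 8) * (k + 1):
= k^3 + 8 * k^2 - k - 8
D) k^3 + 8 * k^2 - k - 8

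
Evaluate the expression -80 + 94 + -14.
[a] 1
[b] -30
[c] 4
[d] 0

First: -80 + 94 = 14
Then: 14 + -14 = 0
d) 0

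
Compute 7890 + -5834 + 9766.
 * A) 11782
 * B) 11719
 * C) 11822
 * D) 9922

First: 7890 + -5834 = 2056
Then: 2056 + 9766 = 11822
C) 11822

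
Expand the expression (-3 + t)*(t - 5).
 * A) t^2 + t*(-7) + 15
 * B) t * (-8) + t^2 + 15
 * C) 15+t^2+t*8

Expanding (-3 + t)*(t - 5):
= t * (-8) + t^2 + 15
B) t * (-8) + t^2 + 15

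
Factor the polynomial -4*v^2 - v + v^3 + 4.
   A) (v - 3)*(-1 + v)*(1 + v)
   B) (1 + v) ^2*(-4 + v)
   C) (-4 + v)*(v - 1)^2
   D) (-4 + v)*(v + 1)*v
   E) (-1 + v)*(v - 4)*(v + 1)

We need to factor -4*v^2 - v + v^3 + 4.
The factored form is (-1 + v)*(v - 4)*(v + 1).
E) (-1 + v)*(v - 4)*(v + 1)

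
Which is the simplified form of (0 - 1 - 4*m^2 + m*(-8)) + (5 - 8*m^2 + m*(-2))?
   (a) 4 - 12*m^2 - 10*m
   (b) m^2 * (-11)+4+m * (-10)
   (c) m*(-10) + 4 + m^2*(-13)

Adding the polynomials and combining like terms:
(0 - 1 - 4*m^2 + m*(-8)) + (5 - 8*m^2 + m*(-2))
= 4 - 12*m^2 - 10*m
a) 4 - 12*m^2 - 10*m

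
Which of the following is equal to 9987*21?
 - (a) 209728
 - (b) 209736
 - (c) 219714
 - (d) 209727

9987 * 21 = 209727
d) 209727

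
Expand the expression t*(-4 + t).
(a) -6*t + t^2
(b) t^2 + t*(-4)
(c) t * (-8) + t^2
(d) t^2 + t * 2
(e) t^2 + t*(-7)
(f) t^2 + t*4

Expanding t*(-4 + t):
= t^2 + t*(-4)
b) t^2 + t*(-4)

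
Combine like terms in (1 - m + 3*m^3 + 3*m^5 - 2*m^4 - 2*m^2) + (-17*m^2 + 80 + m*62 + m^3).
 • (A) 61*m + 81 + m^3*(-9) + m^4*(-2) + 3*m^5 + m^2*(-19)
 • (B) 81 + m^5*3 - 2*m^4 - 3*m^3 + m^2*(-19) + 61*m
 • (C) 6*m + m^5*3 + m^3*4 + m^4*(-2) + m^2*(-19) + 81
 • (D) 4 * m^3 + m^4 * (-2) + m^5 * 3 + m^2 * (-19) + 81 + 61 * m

Adding the polynomials and combining like terms:
(1 - m + 3*m^3 + 3*m^5 - 2*m^4 - 2*m^2) + (-17*m^2 + 80 + m*62 + m^3)
= 4 * m^3 + m^4 * (-2) + m^5 * 3 + m^2 * (-19) + 81 + 61 * m
D) 4 * m^3 + m^4 * (-2) + m^5 * 3 + m^2 * (-19) + 81 + 61 * m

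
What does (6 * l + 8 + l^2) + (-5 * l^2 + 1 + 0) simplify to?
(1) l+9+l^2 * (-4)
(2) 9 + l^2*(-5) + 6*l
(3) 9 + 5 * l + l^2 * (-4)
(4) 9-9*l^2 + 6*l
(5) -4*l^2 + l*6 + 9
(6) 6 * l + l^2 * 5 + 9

Adding the polynomials and combining like terms:
(6*l + 8 + l^2) + (-5*l^2 + 1 + 0)
= -4*l^2 + l*6 + 9
5) -4*l^2 + l*6 + 9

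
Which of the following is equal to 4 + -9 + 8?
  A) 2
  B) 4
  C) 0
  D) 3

First: 4 + -9 = -5
Then: -5 + 8 = 3
D) 3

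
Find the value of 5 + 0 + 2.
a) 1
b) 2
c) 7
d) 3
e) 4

First: 5 + 0 = 5
Then: 5 + 2 = 7
c) 7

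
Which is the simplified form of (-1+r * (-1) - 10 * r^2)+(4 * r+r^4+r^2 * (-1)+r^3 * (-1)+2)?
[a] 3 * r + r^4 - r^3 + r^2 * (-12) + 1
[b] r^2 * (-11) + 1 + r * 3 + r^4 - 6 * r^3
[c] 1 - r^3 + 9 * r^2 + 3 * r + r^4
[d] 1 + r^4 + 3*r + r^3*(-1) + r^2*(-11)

Adding the polynomials and combining like terms:
(-1 + r*(-1) - 10*r^2) + (4*r + r^4 + r^2*(-1) + r^3*(-1) + 2)
= 1 + r^4 + 3*r + r^3*(-1) + r^2*(-11)
d) 1 + r^4 + 3*r + r^3*(-1) + r^2*(-11)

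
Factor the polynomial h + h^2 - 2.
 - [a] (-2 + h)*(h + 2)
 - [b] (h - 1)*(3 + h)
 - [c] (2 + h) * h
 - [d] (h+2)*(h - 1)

We need to factor h + h^2 - 2.
The factored form is (h+2)*(h - 1).
d) (h+2)*(h - 1)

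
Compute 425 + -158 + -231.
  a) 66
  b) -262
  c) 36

First: 425 + -158 = 267
Then: 267 + -231 = 36
c) 36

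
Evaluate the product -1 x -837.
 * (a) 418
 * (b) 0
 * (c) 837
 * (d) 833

-1 * -837 = 837
c) 837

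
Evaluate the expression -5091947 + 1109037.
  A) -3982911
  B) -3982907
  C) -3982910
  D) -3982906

-5091947 + 1109037 = -3982910
C) -3982910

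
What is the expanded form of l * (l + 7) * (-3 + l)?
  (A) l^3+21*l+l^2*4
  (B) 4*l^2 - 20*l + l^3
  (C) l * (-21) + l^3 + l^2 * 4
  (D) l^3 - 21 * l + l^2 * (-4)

Expanding l * (l + 7) * (-3 + l):
= l * (-21) + l^3 + l^2 * 4
C) l * (-21) + l^3 + l^2 * 4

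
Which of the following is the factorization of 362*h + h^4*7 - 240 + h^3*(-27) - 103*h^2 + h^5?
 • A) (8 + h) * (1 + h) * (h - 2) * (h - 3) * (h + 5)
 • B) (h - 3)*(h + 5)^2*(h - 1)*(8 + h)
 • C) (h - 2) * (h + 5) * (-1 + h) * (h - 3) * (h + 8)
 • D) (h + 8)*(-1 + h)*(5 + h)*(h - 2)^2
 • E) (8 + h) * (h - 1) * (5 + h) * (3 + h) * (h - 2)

We need to factor 362*h + h^4*7 - 240 + h^3*(-27) - 103*h^2 + h^5.
The factored form is (h - 2) * (h + 5) * (-1 + h) * (h - 3) * (h + 8).
C) (h - 2) * (h + 5) * (-1 + h) * (h - 3) * (h + 8)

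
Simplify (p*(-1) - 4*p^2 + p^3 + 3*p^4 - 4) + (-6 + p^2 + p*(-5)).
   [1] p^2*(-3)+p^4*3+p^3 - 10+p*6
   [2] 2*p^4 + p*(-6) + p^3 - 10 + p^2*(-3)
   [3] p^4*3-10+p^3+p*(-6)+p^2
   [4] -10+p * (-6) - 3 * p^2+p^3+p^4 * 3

Adding the polynomials and combining like terms:
(p*(-1) - 4*p^2 + p^3 + 3*p^4 - 4) + (-6 + p^2 + p*(-5))
= -10+p * (-6) - 3 * p^2+p^3+p^4 * 3
4) -10+p * (-6) - 3 * p^2+p^3+p^4 * 3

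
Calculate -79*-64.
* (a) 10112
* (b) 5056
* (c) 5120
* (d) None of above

-79 * -64 = 5056
b) 5056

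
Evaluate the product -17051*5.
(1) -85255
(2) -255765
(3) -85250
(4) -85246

-17051 * 5 = -85255
1) -85255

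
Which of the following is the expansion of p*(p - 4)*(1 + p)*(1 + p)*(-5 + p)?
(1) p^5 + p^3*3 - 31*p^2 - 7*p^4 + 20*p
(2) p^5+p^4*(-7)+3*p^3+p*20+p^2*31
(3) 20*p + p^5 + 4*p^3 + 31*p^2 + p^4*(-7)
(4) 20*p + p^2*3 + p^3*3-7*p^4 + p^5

Expanding p*(p - 4)*(1 + p)*(1 + p)*(-5 + p):
= p^5+p^4*(-7)+3*p^3+p*20+p^2*31
2) p^5+p^4*(-7)+3*p^3+p*20+p^2*31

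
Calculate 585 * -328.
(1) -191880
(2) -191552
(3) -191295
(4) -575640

585 * -328 = -191880
1) -191880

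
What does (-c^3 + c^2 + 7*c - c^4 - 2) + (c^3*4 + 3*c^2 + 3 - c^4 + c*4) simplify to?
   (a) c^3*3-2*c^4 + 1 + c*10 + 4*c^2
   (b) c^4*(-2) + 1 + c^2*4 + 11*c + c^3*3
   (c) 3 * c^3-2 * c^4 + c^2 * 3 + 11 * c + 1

Adding the polynomials and combining like terms:
(-c^3 + c^2 + 7*c - c^4 - 2) + (c^3*4 + 3*c^2 + 3 - c^4 + c*4)
= c^4*(-2) + 1 + c^2*4 + 11*c + c^3*3
b) c^4*(-2) + 1 + c^2*4 + 11*c + c^3*3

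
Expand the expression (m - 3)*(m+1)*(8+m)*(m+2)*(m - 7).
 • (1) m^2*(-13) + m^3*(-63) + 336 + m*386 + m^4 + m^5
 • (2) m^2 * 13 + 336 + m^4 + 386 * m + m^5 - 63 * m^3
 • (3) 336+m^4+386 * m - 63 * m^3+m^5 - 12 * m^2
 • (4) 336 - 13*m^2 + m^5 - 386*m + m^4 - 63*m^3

Expanding (m - 3)*(m+1)*(8+m)*(m+2)*(m - 7):
= m^2*(-13) + m^3*(-63) + 336 + m*386 + m^4 + m^5
1) m^2*(-13) + m^3*(-63) + 336 + m*386 + m^4 + m^5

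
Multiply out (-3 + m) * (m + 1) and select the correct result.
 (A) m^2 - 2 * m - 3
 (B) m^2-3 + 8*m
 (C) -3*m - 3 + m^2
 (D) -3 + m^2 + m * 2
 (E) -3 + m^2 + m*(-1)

Expanding (-3 + m) * (m + 1):
= m^2 - 2 * m - 3
A) m^2 - 2 * m - 3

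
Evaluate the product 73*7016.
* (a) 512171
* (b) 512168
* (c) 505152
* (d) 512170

73 * 7016 = 512168
b) 512168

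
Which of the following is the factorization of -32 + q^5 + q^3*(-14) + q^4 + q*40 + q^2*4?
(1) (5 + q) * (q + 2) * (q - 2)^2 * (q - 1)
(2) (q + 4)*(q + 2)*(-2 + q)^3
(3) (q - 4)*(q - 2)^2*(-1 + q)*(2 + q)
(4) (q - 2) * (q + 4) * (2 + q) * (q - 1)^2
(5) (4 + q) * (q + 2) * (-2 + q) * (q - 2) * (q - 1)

We need to factor -32 + q^5 + q^3*(-14) + q^4 + q*40 + q^2*4.
The factored form is (4 + q) * (q + 2) * (-2 + q) * (q - 2) * (q - 1).
5) (4 + q) * (q + 2) * (-2 + q) * (q - 2) * (q - 1)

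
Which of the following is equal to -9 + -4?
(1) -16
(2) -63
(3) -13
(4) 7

-9 + -4 = -13
3) -13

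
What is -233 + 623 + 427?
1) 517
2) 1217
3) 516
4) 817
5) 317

First: -233 + 623 = 390
Then: 390 + 427 = 817
4) 817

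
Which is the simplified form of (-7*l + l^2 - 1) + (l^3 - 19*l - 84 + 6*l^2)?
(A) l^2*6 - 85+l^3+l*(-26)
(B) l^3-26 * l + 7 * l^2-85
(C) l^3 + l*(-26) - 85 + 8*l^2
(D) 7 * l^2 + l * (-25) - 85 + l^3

Adding the polynomials and combining like terms:
(-7*l + l^2 - 1) + (l^3 - 19*l - 84 + 6*l^2)
= l^3-26 * l + 7 * l^2-85
B) l^3-26 * l + 7 * l^2-85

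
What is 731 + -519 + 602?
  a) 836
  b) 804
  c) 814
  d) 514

First: 731 + -519 = 212
Then: 212 + 602 = 814
c) 814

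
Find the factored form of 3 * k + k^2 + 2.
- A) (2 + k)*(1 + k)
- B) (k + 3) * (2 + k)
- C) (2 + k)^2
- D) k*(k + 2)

We need to factor 3 * k + k^2 + 2.
The factored form is (2 + k)*(1 + k).
A) (2 + k)*(1 + k)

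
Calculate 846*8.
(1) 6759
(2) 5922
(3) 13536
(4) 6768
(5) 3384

846 * 8 = 6768
4) 6768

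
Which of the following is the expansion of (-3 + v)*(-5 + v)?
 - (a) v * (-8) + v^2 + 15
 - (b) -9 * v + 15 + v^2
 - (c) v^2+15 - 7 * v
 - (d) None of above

Expanding (-3 + v)*(-5 + v):
= v * (-8) + v^2 + 15
a) v * (-8) + v^2 + 15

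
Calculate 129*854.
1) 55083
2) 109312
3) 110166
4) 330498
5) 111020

129 * 854 = 110166
3) 110166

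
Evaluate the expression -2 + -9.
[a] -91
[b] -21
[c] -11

-2 + -9 = -11
c) -11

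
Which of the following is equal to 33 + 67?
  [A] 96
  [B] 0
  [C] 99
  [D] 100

33 + 67 = 100
D) 100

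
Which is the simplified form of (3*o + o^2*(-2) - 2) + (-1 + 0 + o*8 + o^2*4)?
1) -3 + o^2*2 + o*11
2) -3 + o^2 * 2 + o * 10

Adding the polynomials and combining like terms:
(3*o + o^2*(-2) - 2) + (-1 + 0 + o*8 + o^2*4)
= -3 + o^2*2 + o*11
1) -3 + o^2*2 + o*11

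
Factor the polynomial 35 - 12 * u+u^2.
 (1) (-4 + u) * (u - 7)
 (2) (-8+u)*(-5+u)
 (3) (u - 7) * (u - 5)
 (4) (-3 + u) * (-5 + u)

We need to factor 35 - 12 * u+u^2.
The factored form is (u - 7) * (u - 5).
3) (u - 7) * (u - 5)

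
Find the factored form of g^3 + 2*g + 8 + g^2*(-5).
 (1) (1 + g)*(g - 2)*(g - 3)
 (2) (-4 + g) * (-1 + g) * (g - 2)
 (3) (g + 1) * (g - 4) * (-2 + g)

We need to factor g^3 + 2*g + 8 + g^2*(-5).
The factored form is (g + 1) * (g - 4) * (-2 + g).
3) (g + 1) * (g - 4) * (-2 + g)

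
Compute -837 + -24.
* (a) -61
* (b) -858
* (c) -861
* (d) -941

-837 + -24 = -861
c) -861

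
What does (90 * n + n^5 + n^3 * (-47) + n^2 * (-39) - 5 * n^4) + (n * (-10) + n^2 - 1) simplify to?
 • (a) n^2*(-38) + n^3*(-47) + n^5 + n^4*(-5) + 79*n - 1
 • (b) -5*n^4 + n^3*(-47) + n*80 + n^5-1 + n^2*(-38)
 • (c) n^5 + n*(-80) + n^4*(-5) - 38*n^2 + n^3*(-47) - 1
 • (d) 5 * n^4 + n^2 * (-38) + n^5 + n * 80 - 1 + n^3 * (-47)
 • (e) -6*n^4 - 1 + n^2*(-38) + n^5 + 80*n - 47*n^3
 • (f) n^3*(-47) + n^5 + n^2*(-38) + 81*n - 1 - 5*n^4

Adding the polynomials and combining like terms:
(90*n + n^5 + n^3*(-47) + n^2*(-39) - 5*n^4) + (n*(-10) + n^2 - 1)
= -5*n^4 + n^3*(-47) + n*80 + n^5-1 + n^2*(-38)
b) -5*n^4 + n^3*(-47) + n*80 + n^5-1 + n^2*(-38)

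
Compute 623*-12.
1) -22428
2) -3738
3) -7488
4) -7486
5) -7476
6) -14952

623 * -12 = -7476
5) -7476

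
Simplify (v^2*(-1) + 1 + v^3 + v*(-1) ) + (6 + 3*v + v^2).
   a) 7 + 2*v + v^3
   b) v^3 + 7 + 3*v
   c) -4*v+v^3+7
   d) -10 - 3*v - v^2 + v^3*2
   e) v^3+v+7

Adding the polynomials and combining like terms:
(v^2*(-1) + 1 + v^3 + v*(-1)) + (6 + 3*v + v^2)
= 7 + 2*v + v^3
a) 7 + 2*v + v^3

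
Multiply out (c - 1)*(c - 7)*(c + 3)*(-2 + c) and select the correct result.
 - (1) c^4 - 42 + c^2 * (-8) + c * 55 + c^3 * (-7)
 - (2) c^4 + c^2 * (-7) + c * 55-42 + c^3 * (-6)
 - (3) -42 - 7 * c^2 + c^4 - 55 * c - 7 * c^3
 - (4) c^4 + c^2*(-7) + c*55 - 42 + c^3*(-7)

Expanding (c - 1)*(c - 7)*(c + 3)*(-2 + c):
= c^4 + c^2*(-7) + c*55 - 42 + c^3*(-7)
4) c^4 + c^2*(-7) + c*55 - 42 + c^3*(-7)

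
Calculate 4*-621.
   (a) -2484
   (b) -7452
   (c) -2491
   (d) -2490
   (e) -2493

4 * -621 = -2484
a) -2484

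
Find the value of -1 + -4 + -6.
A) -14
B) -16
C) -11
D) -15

First: -1 + -4 = -5
Then: -5 + -6 = -11
C) -11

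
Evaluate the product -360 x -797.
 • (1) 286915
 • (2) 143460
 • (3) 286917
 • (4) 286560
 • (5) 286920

-360 * -797 = 286920
5) 286920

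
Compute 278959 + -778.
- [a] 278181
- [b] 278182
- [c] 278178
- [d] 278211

278959 + -778 = 278181
a) 278181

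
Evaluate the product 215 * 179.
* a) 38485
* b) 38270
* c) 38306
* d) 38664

215 * 179 = 38485
a) 38485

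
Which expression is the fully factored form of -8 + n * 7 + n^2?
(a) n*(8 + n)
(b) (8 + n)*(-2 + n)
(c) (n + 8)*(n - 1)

We need to factor -8 + n * 7 + n^2.
The factored form is (n + 8)*(n - 1).
c) (n + 8)*(n - 1)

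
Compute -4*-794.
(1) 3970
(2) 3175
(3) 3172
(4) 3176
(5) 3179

-4 * -794 = 3176
4) 3176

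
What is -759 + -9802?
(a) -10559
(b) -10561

-759 + -9802 = -10561
b) -10561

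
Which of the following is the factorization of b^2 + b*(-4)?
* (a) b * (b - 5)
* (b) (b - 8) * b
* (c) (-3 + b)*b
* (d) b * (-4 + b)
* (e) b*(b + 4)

We need to factor b^2 + b*(-4).
The factored form is b * (-4 + b).
d) b * (-4 + b)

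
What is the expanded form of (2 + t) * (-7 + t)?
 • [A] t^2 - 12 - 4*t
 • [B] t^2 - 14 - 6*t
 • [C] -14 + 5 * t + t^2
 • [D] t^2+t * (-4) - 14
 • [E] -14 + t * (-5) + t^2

Expanding (2 + t) * (-7 + t):
= -14 + t * (-5) + t^2
E) -14 + t * (-5) + t^2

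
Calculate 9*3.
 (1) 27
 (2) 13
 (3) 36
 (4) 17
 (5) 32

9 * 3 = 27
1) 27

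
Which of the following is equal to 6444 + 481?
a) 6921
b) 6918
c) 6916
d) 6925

6444 + 481 = 6925
d) 6925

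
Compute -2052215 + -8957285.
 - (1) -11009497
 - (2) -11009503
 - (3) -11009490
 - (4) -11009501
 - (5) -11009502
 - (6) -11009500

-2052215 + -8957285 = -11009500
6) -11009500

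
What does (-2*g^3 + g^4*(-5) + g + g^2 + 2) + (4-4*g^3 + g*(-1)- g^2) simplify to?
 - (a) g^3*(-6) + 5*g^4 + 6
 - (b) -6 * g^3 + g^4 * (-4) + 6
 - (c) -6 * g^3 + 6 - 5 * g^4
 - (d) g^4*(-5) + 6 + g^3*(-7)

Adding the polynomials and combining like terms:
(-2*g^3 + g^4*(-5) + g + g^2 + 2) + (4 - 4*g^3 + g*(-1) - g^2)
= -6 * g^3 + 6 - 5 * g^4
c) -6 * g^3 + 6 - 5 * g^4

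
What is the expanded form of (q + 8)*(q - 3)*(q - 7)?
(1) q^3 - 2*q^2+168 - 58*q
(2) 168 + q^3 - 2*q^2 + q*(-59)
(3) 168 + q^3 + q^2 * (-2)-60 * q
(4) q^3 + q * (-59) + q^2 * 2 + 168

Expanding (q + 8)*(q - 3)*(q - 7):
= 168 + q^3 - 2*q^2 + q*(-59)
2) 168 + q^3 - 2*q^2 + q*(-59)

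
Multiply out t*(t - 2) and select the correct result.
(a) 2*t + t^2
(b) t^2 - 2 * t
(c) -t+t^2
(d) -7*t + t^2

Expanding t*(t - 2):
= t^2 - 2 * t
b) t^2 - 2 * t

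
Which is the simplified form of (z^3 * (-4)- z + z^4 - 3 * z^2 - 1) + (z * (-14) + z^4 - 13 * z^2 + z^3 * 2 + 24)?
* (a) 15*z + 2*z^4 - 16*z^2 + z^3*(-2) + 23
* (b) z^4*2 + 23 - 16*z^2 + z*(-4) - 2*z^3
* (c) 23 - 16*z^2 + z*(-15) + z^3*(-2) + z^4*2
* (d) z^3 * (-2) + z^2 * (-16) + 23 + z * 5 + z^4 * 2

Adding the polynomials and combining like terms:
(z^3*(-4) - z + z^4 - 3*z^2 - 1) + (z*(-14) + z^4 - 13*z^2 + z^3*2 + 24)
= 23 - 16*z^2 + z*(-15) + z^3*(-2) + z^4*2
c) 23 - 16*z^2 + z*(-15) + z^3*(-2) + z^4*2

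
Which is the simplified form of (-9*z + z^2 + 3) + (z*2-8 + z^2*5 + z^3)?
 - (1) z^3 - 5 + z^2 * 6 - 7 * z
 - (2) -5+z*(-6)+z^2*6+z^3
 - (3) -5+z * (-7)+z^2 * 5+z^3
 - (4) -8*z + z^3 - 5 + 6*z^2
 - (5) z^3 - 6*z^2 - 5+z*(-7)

Adding the polynomials and combining like terms:
(-9*z + z^2 + 3) + (z*2 - 8 + z^2*5 + z^3)
= z^3 - 5 + z^2 * 6 - 7 * z
1) z^3 - 5 + z^2 * 6 - 7 * z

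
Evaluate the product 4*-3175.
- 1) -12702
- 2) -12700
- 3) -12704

4 * -3175 = -12700
2) -12700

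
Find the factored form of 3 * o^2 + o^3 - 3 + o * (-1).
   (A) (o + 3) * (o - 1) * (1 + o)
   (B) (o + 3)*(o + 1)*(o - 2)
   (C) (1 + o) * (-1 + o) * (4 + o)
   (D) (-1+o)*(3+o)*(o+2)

We need to factor 3 * o^2 + o^3 - 3 + o * (-1).
The factored form is (o + 3) * (o - 1) * (1 + o).
A) (o + 3) * (o - 1) * (1 + o)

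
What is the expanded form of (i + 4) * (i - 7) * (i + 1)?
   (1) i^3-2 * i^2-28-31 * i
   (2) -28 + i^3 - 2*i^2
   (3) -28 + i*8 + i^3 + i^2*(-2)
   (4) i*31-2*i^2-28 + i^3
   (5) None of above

Expanding (i + 4) * (i - 7) * (i + 1):
= i^3-2 * i^2-28-31 * i
1) i^3-2 * i^2-28-31 * i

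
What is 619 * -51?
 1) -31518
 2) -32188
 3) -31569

619 * -51 = -31569
3) -31569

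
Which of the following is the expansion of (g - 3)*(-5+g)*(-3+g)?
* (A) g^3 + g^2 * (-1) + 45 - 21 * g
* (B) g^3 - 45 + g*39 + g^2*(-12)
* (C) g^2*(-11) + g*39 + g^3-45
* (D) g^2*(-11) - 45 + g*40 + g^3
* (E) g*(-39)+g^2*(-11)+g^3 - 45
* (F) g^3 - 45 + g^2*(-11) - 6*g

Expanding (g - 3)*(-5+g)*(-3+g):
= g^2*(-11) + g*39 + g^3-45
C) g^2*(-11) + g*39 + g^3-45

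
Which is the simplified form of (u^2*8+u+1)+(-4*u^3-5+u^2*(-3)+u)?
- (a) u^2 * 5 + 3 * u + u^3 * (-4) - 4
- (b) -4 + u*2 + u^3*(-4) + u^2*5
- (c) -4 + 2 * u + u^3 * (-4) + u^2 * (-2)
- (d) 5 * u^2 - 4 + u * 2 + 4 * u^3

Adding the polynomials and combining like terms:
(u^2*8 + u + 1) + (-4*u^3 - 5 + u^2*(-3) + u)
= -4 + u*2 + u^3*(-4) + u^2*5
b) -4 + u*2 + u^3*(-4) + u^2*5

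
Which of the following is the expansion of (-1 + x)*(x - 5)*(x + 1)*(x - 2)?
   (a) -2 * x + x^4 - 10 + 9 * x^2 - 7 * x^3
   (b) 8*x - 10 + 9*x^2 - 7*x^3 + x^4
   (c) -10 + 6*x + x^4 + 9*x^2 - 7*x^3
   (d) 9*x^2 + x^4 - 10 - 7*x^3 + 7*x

Expanding (-1 + x)*(x - 5)*(x + 1)*(x - 2):
= 9*x^2 + x^4 - 10 - 7*x^3 + 7*x
d) 9*x^2 + x^4 - 10 - 7*x^3 + 7*x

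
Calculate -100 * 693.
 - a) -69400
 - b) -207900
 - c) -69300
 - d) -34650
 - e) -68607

-100 * 693 = -69300
c) -69300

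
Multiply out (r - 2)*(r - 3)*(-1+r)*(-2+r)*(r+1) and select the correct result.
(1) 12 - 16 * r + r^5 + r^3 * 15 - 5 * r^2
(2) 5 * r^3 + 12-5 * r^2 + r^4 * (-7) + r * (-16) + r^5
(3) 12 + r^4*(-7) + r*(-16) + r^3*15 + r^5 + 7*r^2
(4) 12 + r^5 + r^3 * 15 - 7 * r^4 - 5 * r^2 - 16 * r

Expanding (r - 2)*(r - 3)*(-1+r)*(-2+r)*(r+1):
= 12 + r^5 + r^3 * 15 - 7 * r^4 - 5 * r^2 - 16 * r
4) 12 + r^5 + r^3 * 15 - 7 * r^4 - 5 * r^2 - 16 * r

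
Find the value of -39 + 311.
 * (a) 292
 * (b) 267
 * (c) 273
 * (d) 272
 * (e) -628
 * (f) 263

-39 + 311 = 272
d) 272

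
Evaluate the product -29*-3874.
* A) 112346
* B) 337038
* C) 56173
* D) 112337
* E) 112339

-29 * -3874 = 112346
A) 112346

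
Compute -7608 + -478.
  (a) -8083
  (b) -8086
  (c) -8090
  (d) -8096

-7608 + -478 = -8086
b) -8086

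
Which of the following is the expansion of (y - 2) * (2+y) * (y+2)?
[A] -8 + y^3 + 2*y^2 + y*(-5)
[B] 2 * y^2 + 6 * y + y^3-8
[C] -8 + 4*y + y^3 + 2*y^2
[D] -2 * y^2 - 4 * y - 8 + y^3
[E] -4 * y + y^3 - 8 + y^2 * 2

Expanding (y - 2) * (2+y) * (y+2):
= -4 * y + y^3 - 8 + y^2 * 2
E) -4 * y + y^3 - 8 + y^2 * 2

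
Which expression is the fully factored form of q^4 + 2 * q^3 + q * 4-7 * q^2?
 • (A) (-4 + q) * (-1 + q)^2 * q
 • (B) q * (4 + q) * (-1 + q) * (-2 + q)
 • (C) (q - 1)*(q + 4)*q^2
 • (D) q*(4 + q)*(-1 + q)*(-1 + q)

We need to factor q^4 + 2 * q^3 + q * 4-7 * q^2.
The factored form is q*(4 + q)*(-1 + q)*(-1 + q).
D) q*(4 + q)*(-1 + q)*(-1 + q)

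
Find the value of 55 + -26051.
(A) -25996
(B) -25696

55 + -26051 = -25996
A) -25996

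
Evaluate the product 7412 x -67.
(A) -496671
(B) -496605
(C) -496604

7412 * -67 = -496604
C) -496604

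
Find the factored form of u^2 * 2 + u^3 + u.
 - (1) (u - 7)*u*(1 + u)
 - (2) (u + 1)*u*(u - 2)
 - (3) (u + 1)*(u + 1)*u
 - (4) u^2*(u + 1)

We need to factor u^2 * 2 + u^3 + u.
The factored form is (u + 1)*(u + 1)*u.
3) (u + 1)*(u + 1)*u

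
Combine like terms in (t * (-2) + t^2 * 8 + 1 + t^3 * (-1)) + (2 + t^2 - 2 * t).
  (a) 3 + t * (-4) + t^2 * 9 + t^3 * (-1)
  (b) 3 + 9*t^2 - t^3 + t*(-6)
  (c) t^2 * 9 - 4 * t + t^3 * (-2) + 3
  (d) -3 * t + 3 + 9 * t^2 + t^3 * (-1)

Adding the polynomials and combining like terms:
(t*(-2) + t^2*8 + 1 + t^3*(-1)) + (2 + t^2 - 2*t)
= 3 + t * (-4) + t^2 * 9 + t^3 * (-1)
a) 3 + t * (-4) + t^2 * 9 + t^3 * (-1)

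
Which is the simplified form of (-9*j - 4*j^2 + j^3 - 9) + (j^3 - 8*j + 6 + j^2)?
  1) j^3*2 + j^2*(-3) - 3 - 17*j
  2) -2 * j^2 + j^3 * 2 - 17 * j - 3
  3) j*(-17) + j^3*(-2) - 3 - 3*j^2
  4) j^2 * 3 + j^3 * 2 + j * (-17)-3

Adding the polynomials and combining like terms:
(-9*j - 4*j^2 + j^3 - 9) + (j^3 - 8*j + 6 + j^2)
= j^3*2 + j^2*(-3) - 3 - 17*j
1) j^3*2 + j^2*(-3) - 3 - 17*j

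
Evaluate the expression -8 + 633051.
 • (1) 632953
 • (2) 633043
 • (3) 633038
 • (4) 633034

-8 + 633051 = 633043
2) 633043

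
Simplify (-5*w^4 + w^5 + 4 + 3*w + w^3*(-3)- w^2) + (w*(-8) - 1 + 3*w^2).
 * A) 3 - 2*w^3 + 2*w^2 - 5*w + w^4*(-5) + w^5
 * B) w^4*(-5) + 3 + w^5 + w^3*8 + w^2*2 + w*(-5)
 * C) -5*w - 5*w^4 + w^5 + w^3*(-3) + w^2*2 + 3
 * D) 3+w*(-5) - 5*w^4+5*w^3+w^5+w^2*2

Adding the polynomials and combining like terms:
(-5*w^4 + w^5 + 4 + 3*w + w^3*(-3) - w^2) + (w*(-8) - 1 + 3*w^2)
= -5*w - 5*w^4 + w^5 + w^3*(-3) + w^2*2 + 3
C) -5*w - 5*w^4 + w^5 + w^3*(-3) + w^2*2 + 3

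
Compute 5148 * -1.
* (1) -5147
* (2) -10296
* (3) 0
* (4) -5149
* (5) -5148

5148 * -1 = -5148
5) -5148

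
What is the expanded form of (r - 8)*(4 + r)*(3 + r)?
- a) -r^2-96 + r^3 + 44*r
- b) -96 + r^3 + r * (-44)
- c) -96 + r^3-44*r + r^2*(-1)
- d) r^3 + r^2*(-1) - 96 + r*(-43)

Expanding (r - 8)*(4 + r)*(3 + r):
= -96 + r^3-44*r + r^2*(-1)
c) -96 + r^3-44*r + r^2*(-1)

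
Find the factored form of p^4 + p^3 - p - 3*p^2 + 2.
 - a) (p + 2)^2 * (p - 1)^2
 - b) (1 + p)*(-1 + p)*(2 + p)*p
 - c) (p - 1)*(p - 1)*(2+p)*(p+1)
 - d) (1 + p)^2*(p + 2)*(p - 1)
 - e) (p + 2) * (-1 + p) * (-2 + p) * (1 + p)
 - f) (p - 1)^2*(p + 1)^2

We need to factor p^4 + p^3 - p - 3*p^2 + 2.
The factored form is (p - 1)*(p - 1)*(2+p)*(p+1).
c) (p - 1)*(p - 1)*(2+p)*(p+1)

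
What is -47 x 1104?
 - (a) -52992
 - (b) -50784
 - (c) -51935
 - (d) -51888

-47 * 1104 = -51888
d) -51888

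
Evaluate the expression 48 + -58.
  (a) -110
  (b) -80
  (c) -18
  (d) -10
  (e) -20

48 + -58 = -10
d) -10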